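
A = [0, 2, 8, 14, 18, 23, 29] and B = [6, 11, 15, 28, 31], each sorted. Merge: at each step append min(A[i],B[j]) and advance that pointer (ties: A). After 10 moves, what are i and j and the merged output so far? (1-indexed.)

i=7, j=5, merged so far=[0, 2, 6, 8, 11, 14, 15, 18, 23, 28]

i=1 j=1: A[i]=0<=B[j]=6 take 0, i++
i=2 j=1: A[i]=2<=B[j]=6 take 2, i++
i=3 j=1: A[i]=8>B[j]=6 take 6, j++
i=3 j=2: A[i]=8<=B[j]=11 take 8, i++
i=4 j=2: A[i]=14>B[j]=11 take 11, j++
i=4 j=3: A[i]=14<=B[j]=15 take 14, i++
i=5 j=3: A[i]=18>B[j]=15 take 15, j++
i=5 j=4: A[i]=18<=B[j]=28 take 18, i++
i=6 j=4: A[i]=23<=B[j]=28 take 23, i++
i=7 j=4: A[i]=29>B[j]=28 take 28, j++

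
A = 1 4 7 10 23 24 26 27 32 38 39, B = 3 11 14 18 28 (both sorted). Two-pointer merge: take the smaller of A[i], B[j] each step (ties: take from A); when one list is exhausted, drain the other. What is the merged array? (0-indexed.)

i=0 j=0: A[i]=1<=B[j]=3 take 1, i++
i=1 j=0: A[i]=4>B[j]=3 take 3, j++
i=1 j=1: A[i]=4<=B[j]=11 take 4, i++
i=2 j=1: A[i]=7<=B[j]=11 take 7, i++
i=3 j=1: A[i]=10<=B[j]=11 take 10, i++
i=4 j=1: A[i]=23>B[j]=11 take 11, j++
i=4 j=2: A[i]=23>B[j]=14 take 14, j++
i=4 j=3: A[i]=23>B[j]=18 take 18, j++
i=4 j=4: A[i]=23<=B[j]=28 take 23, i++
i=5 j=4: A[i]=24<=B[j]=28 take 24, i++
i=6 j=4: A[i]=26<=B[j]=28 take 26, i++
i=7 j=4: A[i]=27<=B[j]=28 take 27, i++
i=8 j=4: A[i]=32>B[j]=28 take 28, j++
i=8 j=5: B done, take A[i]=32, i++
i=9 j=5: B done, take A[i]=38, i++
i=10 j=5: B done, take A[i]=39, i++

[1, 3, 4, 7, 10, 11, 14, 18, 23, 24, 26, 27, 28, 32, 38, 39]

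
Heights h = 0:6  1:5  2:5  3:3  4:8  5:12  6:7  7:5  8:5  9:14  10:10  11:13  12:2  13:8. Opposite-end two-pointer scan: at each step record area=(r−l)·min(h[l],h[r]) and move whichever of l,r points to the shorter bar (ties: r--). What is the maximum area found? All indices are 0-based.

max area = 78

[0,13] min(6,8)*13=78 best=78 * → l++
[1,13] min(5,8)*12=60 best=78 → l++
[2,13] min(5,8)*11=55 best=78 → l++
[3,13] min(3,8)*10=30 best=78 → l++
[4,13] min(8,8)*9=72 best=78 → r--
[4,12] min(8,2)*8=16 best=78 → r--
[4,11] min(8,13)*7=56 best=78 → l++
[5,11] min(12,13)*6=72 best=78 → l++
[6,11] min(7,13)*5=35 best=78 → l++
[7,11] min(5,13)*4=20 best=78 → l++
[8,11] min(5,13)*3=15 best=78 → l++
[9,11] min(14,13)*2=26 best=78 → r--
[9,10] min(14,10)*1=10 best=78 → r--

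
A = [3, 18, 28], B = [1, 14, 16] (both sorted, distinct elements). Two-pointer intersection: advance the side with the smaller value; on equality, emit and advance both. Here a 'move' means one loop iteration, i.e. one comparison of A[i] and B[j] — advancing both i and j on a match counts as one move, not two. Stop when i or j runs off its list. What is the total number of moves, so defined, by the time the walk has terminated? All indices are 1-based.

4 moves

i=1 j=1: 3>1, j++
i=1 j=2: 3<14, i++
i=2 j=2: 18>14, j++
i=2 j=3: 18>16, j++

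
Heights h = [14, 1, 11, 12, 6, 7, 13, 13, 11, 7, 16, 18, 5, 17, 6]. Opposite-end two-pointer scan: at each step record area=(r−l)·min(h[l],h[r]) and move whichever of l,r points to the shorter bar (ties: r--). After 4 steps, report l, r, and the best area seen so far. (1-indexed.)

l=1 r=15: min(14,6)*14=84 best=84 *, r--
l=1 r=14: min(14,17)*13=182 best=182 *, l++
l=2 r=14: min(1,17)*12=12 best=182, l++
l=3 r=14: min(11,17)*11=121 best=182, l++

l=4, r=14, best area=182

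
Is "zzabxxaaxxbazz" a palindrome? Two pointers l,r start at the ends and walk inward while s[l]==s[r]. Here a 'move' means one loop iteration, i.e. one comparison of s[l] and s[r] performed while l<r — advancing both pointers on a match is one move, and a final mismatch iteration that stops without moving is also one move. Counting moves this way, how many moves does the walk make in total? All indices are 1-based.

l=1 r=14: 'z'=='z', l++,r--
l=2 r=13: 'z'=='z', l++,r--
l=3 r=12: 'a'=='a', l++,r--
l=4 r=11: 'b'=='b', l++,r--
l=5 r=10: 'x'=='x', l++,r--
l=6 r=9: 'x'=='x', l++,r--
l=7 r=8: 'a'=='a', l++,r--

7 moves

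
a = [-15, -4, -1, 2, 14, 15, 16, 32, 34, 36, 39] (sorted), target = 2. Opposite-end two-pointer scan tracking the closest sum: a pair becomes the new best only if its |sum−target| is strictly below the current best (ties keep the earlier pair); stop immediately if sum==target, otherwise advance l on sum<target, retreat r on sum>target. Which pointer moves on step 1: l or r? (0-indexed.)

l=0 r=10: -15+39=24 d=22 *, r--

r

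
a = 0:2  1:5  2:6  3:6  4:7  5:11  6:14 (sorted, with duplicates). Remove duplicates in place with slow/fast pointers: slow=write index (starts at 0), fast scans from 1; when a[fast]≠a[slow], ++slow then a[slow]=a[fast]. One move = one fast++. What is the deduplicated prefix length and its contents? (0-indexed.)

(s=0,f=1) a[fast]=5≠a[slow]=2 write a[1]=5 → slow++,fast++
(s=1,f=2) a[fast]=6≠a[slow]=5 write a[2]=6 → slow++,fast++
(s=2,f=3) a[fast]=6=a[slow] dup → fast++
(s=2,f=4) a[fast]=7≠a[slow]=6 write a[3]=7 → slow++,fast++
(s=3,f=5) a[fast]=11≠a[slow]=7 write a[4]=11 → slow++,fast++
(s=4,f=6) a[fast]=14≠a[slow]=11 write a[5]=14 → slow++,fast++

length 6; prefix = [2, 5, 6, 7, 11, 14]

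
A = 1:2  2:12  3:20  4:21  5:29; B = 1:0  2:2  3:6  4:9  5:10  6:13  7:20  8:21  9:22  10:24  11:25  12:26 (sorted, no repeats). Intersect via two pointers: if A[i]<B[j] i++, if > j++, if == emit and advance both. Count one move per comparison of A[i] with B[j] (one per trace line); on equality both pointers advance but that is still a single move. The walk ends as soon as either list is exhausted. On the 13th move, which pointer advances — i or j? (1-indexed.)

j

i=1 j=1: 2>0, j++
i=1 j=2: 2==2 emit, i++,j++
i=2 j=3: 12>6, j++
i=2 j=4: 12>9, j++
i=2 j=5: 12>10, j++
i=2 j=6: 12<13, i++
i=3 j=6: 20>13, j++
i=3 j=7: 20==20 emit, i++,j++
i=4 j=8: 21==21 emit, i++,j++
i=5 j=9: 29>22, j++
i=5 j=10: 29>24, j++
i=5 j=11: 29>25, j++
i=5 j=12: 29>26, j++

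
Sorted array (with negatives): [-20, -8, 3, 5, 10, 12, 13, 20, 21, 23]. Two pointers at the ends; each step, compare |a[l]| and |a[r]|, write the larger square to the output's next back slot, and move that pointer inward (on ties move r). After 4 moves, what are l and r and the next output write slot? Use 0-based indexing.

[0,9] |-20|<=|23| out[9]=529 → r--
[0,8] |-20|<=|21| out[8]=441 → r--
[0,7] |-20|<=|20| out[7]=400 → r--
[0,6] |-20|>|13| out[6]=400 → l++

l=1, r=6, next write slot=5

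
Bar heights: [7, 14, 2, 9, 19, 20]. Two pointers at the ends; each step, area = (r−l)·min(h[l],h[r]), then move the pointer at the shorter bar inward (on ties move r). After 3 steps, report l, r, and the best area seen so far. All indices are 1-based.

[1,6] min(7,20)*5=35 best=35 * → l++
[2,6] min(14,20)*4=56 best=56 * → l++
[3,6] min(2,20)*3=6 best=56 → l++

l=4, r=6, best area=56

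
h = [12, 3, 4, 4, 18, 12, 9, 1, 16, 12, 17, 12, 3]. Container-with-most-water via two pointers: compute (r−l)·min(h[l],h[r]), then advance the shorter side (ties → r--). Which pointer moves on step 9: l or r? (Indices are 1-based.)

r

[1,13] min(12,3)*12=36 best=36 * → r--
[1,12] min(12,12)*11=132 best=132 * → r--
[1,11] min(12,17)*10=120 best=132 → l++
[2,11] min(3,17)*9=27 best=132 → l++
[3,11] min(4,17)*8=32 best=132 → l++
[4,11] min(4,17)*7=28 best=132 → l++
[5,11] min(18,17)*6=102 best=132 → r--
[5,10] min(18,12)*5=60 best=132 → r--
[5,9] min(18,16)*4=64 best=132 → r--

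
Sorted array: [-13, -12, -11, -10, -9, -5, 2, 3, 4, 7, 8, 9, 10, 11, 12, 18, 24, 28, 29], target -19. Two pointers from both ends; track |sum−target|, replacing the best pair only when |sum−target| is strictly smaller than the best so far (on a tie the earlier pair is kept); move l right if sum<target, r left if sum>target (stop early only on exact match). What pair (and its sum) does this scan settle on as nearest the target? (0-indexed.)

pair (-10, -9) with sum -19 (|Δ|=0)

l=0 r=18: -13+29=16 d=35 *, r--
l=0 r=17: -13+28=15 d=34 *, r--
l=0 r=16: -13+24=11 d=30 *, r--
l=0 r=15: -13+18=5 d=24 *, r--
l=0 r=14: -13+12=-1 d=18 *, r--
l=0 r=13: -13+11=-2 d=17 *, r--
l=0 r=12: -13+10=-3 d=16 *, r--
l=0 r=11: -13+9=-4 d=15 *, r--
l=0 r=10: -13+8=-5 d=14 *, r--
l=0 r=9: -13+7=-6 d=13 *, r--
l=0 r=8: -13+4=-9 d=10 *, r--
l=0 r=7: -13+3=-10 d=9 *, r--
l=0 r=6: -13+2=-11 d=8 *, r--
l=0 r=5: -13+-5=-18 d=1 *, r--
l=0 r=4: -13+-9=-22 d=3, l++
l=1 r=4: -12+-9=-21 d=2, l++
l=2 r=4: -11+-9=-20 d=1, l++
l=3 r=4: -10+-9=-19 d=0 *, stop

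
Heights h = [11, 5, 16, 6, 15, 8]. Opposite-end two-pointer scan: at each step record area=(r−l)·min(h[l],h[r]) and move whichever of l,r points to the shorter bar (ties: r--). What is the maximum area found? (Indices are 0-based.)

max area = 44

l=0 r=5: min(11,8)*5=40 best=40 *, r--
l=0 r=4: min(11,15)*4=44 best=44 *, l++
l=1 r=4: min(5,15)*3=15 best=44, l++
l=2 r=4: min(16,15)*2=30 best=44, r--
l=2 r=3: min(16,6)*1=6 best=44, r--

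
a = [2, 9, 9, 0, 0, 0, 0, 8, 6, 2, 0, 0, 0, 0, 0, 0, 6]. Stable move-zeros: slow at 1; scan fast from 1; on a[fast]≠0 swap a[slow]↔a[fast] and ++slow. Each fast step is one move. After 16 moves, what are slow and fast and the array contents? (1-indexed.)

slow=1 fast=1: a[fast]=2≠0 swap→a[1]=2, slow++,fast++
slow=2 fast=2: a[fast]=9≠0 swap→a[2]=9, slow++,fast++
slow=3 fast=3: a[fast]=9≠0 swap→a[3]=9, slow++,fast++
slow=4 fast=4: a[fast]=0, fast++
slow=4 fast=5: a[fast]=0, fast++
slow=4 fast=6: a[fast]=0, fast++
slow=4 fast=7: a[fast]=0, fast++
slow=4 fast=8: a[fast]=8≠0 swap→a[4]=8, slow++,fast++
slow=5 fast=9: a[fast]=6≠0 swap→a[5]=6, slow++,fast++
slow=6 fast=10: a[fast]=2≠0 swap→a[6]=2, slow++,fast++
slow=7 fast=11: a[fast]=0, fast++
slow=7 fast=12: a[fast]=0, fast++
slow=7 fast=13: a[fast]=0, fast++
slow=7 fast=14: a[fast]=0, fast++
slow=7 fast=15: a[fast]=0, fast++
slow=7 fast=16: a[fast]=0, fast++

slow=7, fast=17, a=[2, 9, 9, 8, 6, 2, 0, 0, 0, 0, 0, 0, 0, 0, 0, 0, 6]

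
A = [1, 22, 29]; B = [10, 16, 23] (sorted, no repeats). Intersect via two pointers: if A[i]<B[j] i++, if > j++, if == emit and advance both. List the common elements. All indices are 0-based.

i=0 j=0: 1<10, i++
i=1 j=0: 22>10, j++
i=1 j=1: 22>16, j++
i=1 j=2: 22<23, i++
i=2 j=2: 29>23, j++

intersection = []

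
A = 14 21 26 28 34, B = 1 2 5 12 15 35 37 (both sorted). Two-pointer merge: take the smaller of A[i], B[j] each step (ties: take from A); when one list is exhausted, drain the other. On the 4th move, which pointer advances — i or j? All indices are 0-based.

j

i=0 j=0: A[i]=14>B[j]=1 take 1, j++
i=0 j=1: A[i]=14>B[j]=2 take 2, j++
i=0 j=2: A[i]=14>B[j]=5 take 5, j++
i=0 j=3: A[i]=14>B[j]=12 take 12, j++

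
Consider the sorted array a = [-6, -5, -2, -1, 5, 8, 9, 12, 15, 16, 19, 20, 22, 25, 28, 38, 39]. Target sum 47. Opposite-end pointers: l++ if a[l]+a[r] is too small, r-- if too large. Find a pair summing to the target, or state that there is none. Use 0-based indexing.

[0,16] -6+39=33 <47 → l++
[1,16] -5+39=34 <47 → l++
[2,16] -2+39=37 <47 → l++
[3,16] -1+39=38 <47 → l++
[4,16] 5+39=44 <47 → l++
[5,16] 8+39=47 → found

(8, 39)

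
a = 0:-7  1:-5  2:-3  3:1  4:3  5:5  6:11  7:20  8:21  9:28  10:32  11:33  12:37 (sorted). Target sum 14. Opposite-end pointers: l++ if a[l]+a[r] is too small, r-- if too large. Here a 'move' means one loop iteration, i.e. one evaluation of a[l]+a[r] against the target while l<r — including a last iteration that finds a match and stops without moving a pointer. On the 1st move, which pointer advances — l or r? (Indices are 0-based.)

l=0 r=12: -7+37=30 >14, r--

r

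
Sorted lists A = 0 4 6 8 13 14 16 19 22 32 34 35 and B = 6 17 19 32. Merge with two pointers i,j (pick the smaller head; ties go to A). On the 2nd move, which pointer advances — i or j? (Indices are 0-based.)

i

i=0 j=0: A[i]=0<=B[j]=6 take 0, i++
i=1 j=0: A[i]=4<=B[j]=6 take 4, i++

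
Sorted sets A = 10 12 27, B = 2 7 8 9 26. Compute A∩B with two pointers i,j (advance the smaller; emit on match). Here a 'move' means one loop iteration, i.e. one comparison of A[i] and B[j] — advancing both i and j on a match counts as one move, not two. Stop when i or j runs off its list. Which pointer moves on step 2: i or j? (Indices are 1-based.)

j

[i=1,j=1] 10>2 → j++
[i=1,j=2] 10>7 → j++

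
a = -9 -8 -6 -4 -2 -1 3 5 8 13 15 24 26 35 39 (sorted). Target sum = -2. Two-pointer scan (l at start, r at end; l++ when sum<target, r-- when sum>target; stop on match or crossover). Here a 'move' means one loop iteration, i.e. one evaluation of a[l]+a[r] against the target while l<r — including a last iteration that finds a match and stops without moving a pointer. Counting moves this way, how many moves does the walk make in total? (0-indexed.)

14 moves

l=0 r=14: -9+39=30 >-2, r--
l=0 r=13: -9+35=26 >-2, r--
l=0 r=12: -9+26=17 >-2, r--
l=0 r=11: -9+24=15 >-2, r--
l=0 r=10: -9+15=6 >-2, r--
l=0 r=9: -9+13=4 >-2, r--
l=0 r=8: -9+8=-1 >-2, r--
l=0 r=7: -9+5=-4 <-2, l++
l=1 r=7: -8+5=-3 <-2, l++
l=2 r=7: -6+5=-1 >-2, r--
l=2 r=6: -6+3=-3 <-2, l++
l=3 r=6: -4+3=-1 >-2, r--
l=3 r=5: -4+-1=-5 <-2, l++
l=4 r=5: -2+-1=-3 <-2, l++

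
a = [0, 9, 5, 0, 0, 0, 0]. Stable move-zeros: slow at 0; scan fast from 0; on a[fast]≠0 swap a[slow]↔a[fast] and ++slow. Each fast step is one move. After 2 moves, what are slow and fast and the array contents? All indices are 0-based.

slow=1, fast=2, a=[9, 0, 5, 0, 0, 0, 0]

(s=0,f=0) a[fast]=0 → fast++
(s=0,f=1) a[fast]=9≠0 swap→a[0]=9 → slow++,fast++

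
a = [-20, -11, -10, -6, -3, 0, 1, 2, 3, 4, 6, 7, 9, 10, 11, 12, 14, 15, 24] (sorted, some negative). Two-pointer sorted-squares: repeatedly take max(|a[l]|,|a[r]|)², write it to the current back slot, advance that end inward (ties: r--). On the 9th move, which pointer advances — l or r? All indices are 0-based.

[0,18] |-20|<=|24| out[18]=576 → r--
[0,17] |-20|>|15| out[17]=400 → l++
[1,17] |-11|<=|15| out[16]=225 → r--
[1,16] |-11|<=|14| out[15]=196 → r--
[1,15] |-11|<=|12| out[14]=144 → r--
[1,14] |-11|<=|11| out[13]=121 → r--
[1,13] |-11|>|10| out[12]=121 → l++
[2,13] |-10|<=|10| out[11]=100 → r--
[2,12] |-10|>|9| out[10]=100 → l++

l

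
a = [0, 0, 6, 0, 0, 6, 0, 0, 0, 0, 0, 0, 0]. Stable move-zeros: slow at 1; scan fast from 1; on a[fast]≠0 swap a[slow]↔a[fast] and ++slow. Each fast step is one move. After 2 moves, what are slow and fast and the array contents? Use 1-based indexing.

slow=1 fast=1: a[fast]=0, fast++
slow=1 fast=2: a[fast]=0, fast++

slow=1, fast=3, a=[0, 0, 6, 0, 0, 6, 0, 0, 0, 0, 0, 0, 0]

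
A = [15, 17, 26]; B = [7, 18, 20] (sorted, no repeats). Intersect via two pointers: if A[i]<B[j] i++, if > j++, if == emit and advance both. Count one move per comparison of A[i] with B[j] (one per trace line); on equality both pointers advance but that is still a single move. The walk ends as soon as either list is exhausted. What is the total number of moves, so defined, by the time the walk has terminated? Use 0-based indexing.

5 moves

[i=0,j=0] 15>7 → j++
[i=0,j=1] 15<18 → i++
[i=1,j=1] 17<18 → i++
[i=2,j=1] 26>18 → j++
[i=2,j=2] 26>20 → j++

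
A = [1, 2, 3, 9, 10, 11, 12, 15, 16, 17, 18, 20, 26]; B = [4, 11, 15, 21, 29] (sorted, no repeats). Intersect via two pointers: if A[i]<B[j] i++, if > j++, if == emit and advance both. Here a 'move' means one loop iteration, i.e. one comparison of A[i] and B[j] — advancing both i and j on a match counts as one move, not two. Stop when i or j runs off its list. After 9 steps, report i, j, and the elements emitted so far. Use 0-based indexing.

i=8, j=3, emitted=[11, 15]

i=0 j=0: 1<4, i++
i=1 j=0: 2<4, i++
i=2 j=0: 3<4, i++
i=3 j=0: 9>4, j++
i=3 j=1: 9<11, i++
i=4 j=1: 10<11, i++
i=5 j=1: 11==11 emit, i++,j++
i=6 j=2: 12<15, i++
i=7 j=2: 15==15 emit, i++,j++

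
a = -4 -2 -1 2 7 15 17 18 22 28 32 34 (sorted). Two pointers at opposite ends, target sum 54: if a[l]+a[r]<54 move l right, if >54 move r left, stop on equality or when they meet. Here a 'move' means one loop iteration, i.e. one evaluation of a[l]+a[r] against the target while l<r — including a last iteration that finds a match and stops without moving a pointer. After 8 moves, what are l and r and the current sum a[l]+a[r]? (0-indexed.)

[0,11] -4+34=30 <54 → l++
[1,11] -2+34=32 <54 → l++
[2,11] -1+34=33 <54 → l++
[3,11] 2+34=36 <54 → l++
[4,11] 7+34=41 <54 → l++
[5,11] 15+34=49 <54 → l++
[6,11] 17+34=51 <54 → l++
[7,11] 18+34=52 <54 → l++

l=8, r=11, sum=56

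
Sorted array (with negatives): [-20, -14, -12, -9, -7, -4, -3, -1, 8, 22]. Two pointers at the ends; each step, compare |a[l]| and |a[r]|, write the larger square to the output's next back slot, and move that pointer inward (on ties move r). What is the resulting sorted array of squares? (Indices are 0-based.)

l=0 r=9: |-20|<=|22| out[9]=484, r--
l=0 r=8: |-20|>|8| out[8]=400, l++
l=1 r=8: |-14|>|8| out[7]=196, l++
l=2 r=8: |-12|>|8| out[6]=144, l++
l=3 r=8: |-9|>|8| out[5]=81, l++
l=4 r=8: |-7|<=|8| out[4]=64, r--
l=4 r=7: |-7|>|-1| out[3]=49, l++
l=5 r=7: |-4|>|-1| out[2]=16, l++
l=6 r=7: |-3|>|-1| out[1]=9, l++
l=7 r=7: |-1|<=|-1| out[0]=1, r--

[1, 9, 16, 49, 64, 81, 144, 196, 400, 484]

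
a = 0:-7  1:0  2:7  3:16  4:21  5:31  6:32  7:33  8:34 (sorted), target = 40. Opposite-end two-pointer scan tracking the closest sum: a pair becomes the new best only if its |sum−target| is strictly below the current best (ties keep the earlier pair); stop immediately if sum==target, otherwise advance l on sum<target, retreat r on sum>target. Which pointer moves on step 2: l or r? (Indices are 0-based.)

l

[0,8] -7+34=27 d=13 * → l++
[1,8] 0+34=34 d=6 * → l++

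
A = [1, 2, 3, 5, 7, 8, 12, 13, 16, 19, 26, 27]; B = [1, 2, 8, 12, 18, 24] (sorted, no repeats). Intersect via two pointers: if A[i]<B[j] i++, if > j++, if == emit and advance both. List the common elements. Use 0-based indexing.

i=0 j=0: 1==1 emit, i++,j++
i=1 j=1: 2==2 emit, i++,j++
i=2 j=2: 3<8, i++
i=3 j=2: 5<8, i++
i=4 j=2: 7<8, i++
i=5 j=2: 8==8 emit, i++,j++
i=6 j=3: 12==12 emit, i++,j++
i=7 j=4: 13<18, i++
i=8 j=4: 16<18, i++
i=9 j=4: 19>18, j++
i=9 j=5: 19<24, i++
i=10 j=5: 26>24, j++

intersection = [1, 2, 8, 12]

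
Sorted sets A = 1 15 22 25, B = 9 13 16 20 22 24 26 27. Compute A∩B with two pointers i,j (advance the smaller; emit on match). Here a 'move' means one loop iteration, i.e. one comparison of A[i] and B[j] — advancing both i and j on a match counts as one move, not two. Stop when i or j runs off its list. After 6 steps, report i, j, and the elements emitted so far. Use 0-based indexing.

i=2, j=4, emitted=[]

[i=0,j=0] 1<9 → i++
[i=1,j=0] 15>9 → j++
[i=1,j=1] 15>13 → j++
[i=1,j=2] 15<16 → i++
[i=2,j=2] 22>16 → j++
[i=2,j=3] 22>20 → j++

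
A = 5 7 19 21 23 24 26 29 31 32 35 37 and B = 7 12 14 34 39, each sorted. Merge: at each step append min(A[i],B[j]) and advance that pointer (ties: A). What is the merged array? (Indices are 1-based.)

[5, 7, 7, 12, 14, 19, 21, 23, 24, 26, 29, 31, 32, 34, 35, 37, 39]

i=1 j=1: A[i]=5<=B[j]=7 take 5, i++
i=2 j=1: A[i]=7<=B[j]=7 take 7, i++
i=3 j=1: A[i]=19>B[j]=7 take 7, j++
i=3 j=2: A[i]=19>B[j]=12 take 12, j++
i=3 j=3: A[i]=19>B[j]=14 take 14, j++
i=3 j=4: A[i]=19<=B[j]=34 take 19, i++
i=4 j=4: A[i]=21<=B[j]=34 take 21, i++
i=5 j=4: A[i]=23<=B[j]=34 take 23, i++
i=6 j=4: A[i]=24<=B[j]=34 take 24, i++
i=7 j=4: A[i]=26<=B[j]=34 take 26, i++
i=8 j=4: A[i]=29<=B[j]=34 take 29, i++
i=9 j=4: A[i]=31<=B[j]=34 take 31, i++
i=10 j=4: A[i]=32<=B[j]=34 take 32, i++
i=11 j=4: A[i]=35>B[j]=34 take 34, j++
i=11 j=5: A[i]=35<=B[j]=39 take 35, i++
i=12 j=5: A[i]=37<=B[j]=39 take 37, i++
i=13 j=5: A done, take B[j]=39, j++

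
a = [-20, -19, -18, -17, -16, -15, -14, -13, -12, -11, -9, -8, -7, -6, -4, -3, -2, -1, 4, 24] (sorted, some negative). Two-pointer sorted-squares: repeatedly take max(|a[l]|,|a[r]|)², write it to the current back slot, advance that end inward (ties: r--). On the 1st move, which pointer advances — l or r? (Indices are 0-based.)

l=0 r=19: |-20|<=|24| out[19]=576, r--

r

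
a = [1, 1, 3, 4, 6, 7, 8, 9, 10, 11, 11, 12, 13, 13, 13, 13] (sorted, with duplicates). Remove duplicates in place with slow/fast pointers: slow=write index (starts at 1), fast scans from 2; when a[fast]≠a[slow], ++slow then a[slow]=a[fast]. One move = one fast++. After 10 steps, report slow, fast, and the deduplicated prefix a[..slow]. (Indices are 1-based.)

slow=9, fast=12, prefix=[1, 3, 4, 6, 7, 8, 9, 10, 11]

(s=1,f=2) a[fast]=1=a[slow] dup → fast++
(s=1,f=3) a[fast]=3≠a[slow]=1 write a[2]=3 → slow++,fast++
(s=2,f=4) a[fast]=4≠a[slow]=3 write a[3]=4 → slow++,fast++
(s=3,f=5) a[fast]=6≠a[slow]=4 write a[4]=6 → slow++,fast++
(s=4,f=6) a[fast]=7≠a[slow]=6 write a[5]=7 → slow++,fast++
(s=5,f=7) a[fast]=8≠a[slow]=7 write a[6]=8 → slow++,fast++
(s=6,f=8) a[fast]=9≠a[slow]=8 write a[7]=9 → slow++,fast++
(s=7,f=9) a[fast]=10≠a[slow]=9 write a[8]=10 → slow++,fast++
(s=8,f=10) a[fast]=11≠a[slow]=10 write a[9]=11 → slow++,fast++
(s=9,f=11) a[fast]=11=a[slow] dup → fast++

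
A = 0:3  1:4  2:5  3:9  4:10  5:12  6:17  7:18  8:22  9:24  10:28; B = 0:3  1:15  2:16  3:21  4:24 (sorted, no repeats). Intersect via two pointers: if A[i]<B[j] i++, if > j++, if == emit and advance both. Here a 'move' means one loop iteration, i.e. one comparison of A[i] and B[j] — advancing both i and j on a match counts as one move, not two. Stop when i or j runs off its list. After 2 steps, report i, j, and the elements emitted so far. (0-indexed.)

i=2, j=1, emitted=[3]

[i=0,j=0] 3==3 emit → i++,j++
[i=1,j=1] 4<15 → i++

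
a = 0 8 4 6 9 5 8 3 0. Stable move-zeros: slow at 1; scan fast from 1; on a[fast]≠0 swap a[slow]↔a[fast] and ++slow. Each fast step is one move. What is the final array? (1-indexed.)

[8, 4, 6, 9, 5, 8, 3, 0, 0]

(s=1,f=1) a[fast]=0 → fast++
(s=1,f=2) a[fast]=8≠0 swap→a[1]=8 → slow++,fast++
(s=2,f=3) a[fast]=4≠0 swap→a[2]=4 → slow++,fast++
(s=3,f=4) a[fast]=6≠0 swap→a[3]=6 → slow++,fast++
(s=4,f=5) a[fast]=9≠0 swap→a[4]=9 → slow++,fast++
(s=5,f=6) a[fast]=5≠0 swap→a[5]=5 → slow++,fast++
(s=6,f=7) a[fast]=8≠0 swap→a[6]=8 → slow++,fast++
(s=7,f=8) a[fast]=3≠0 swap→a[7]=3 → slow++,fast++
(s=8,f=9) a[fast]=0 → fast++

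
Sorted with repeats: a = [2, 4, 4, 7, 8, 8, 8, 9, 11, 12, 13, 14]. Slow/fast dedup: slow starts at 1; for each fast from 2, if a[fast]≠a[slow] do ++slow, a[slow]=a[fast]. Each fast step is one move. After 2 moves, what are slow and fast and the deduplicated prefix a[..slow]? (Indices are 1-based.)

(s=1,f=2) a[fast]=4≠a[slow]=2 write a[2]=4 → slow++,fast++
(s=2,f=3) a[fast]=4=a[slow] dup → fast++

slow=2, fast=4, prefix=[2, 4]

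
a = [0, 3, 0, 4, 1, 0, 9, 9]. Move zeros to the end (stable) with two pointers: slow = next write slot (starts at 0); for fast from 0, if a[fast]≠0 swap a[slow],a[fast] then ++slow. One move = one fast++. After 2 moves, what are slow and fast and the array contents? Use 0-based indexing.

(s=0,f=0) a[fast]=0 → fast++
(s=0,f=1) a[fast]=3≠0 swap→a[0]=3 → slow++,fast++

slow=1, fast=2, a=[3, 0, 0, 4, 1, 0, 9, 9]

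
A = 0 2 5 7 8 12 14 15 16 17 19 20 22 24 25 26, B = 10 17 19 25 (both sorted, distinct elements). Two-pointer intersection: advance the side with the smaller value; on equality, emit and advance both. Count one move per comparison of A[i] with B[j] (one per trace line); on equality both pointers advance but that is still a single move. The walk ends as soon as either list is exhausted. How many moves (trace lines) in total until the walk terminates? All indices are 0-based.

i=0 j=0: 0<10, i++
i=1 j=0: 2<10, i++
i=2 j=0: 5<10, i++
i=3 j=0: 7<10, i++
i=4 j=0: 8<10, i++
i=5 j=0: 12>10, j++
i=5 j=1: 12<17, i++
i=6 j=1: 14<17, i++
i=7 j=1: 15<17, i++
i=8 j=1: 16<17, i++
i=9 j=1: 17==17 emit, i++,j++
i=10 j=2: 19==19 emit, i++,j++
i=11 j=3: 20<25, i++
i=12 j=3: 22<25, i++
i=13 j=3: 24<25, i++
i=14 j=3: 25==25 emit, i++,j++

16 moves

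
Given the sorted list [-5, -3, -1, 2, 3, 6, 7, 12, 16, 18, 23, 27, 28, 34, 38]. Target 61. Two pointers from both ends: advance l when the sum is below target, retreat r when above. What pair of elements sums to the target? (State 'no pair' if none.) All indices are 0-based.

(23, 38)

l=0 r=14: -5+38=33 <61, l++
l=1 r=14: -3+38=35 <61, l++
l=2 r=14: -1+38=37 <61, l++
l=3 r=14: 2+38=40 <61, l++
l=4 r=14: 3+38=41 <61, l++
l=5 r=14: 6+38=44 <61, l++
l=6 r=14: 7+38=45 <61, l++
l=7 r=14: 12+38=50 <61, l++
l=8 r=14: 16+38=54 <61, l++
l=9 r=14: 18+38=56 <61, l++
l=10 r=14: 23+38=61, found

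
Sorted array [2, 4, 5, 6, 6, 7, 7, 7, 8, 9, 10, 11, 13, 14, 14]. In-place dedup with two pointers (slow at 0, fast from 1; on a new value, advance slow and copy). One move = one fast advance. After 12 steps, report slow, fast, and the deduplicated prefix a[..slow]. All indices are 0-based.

slow=0 fast=1: a[fast]=4≠a[slow]=2 write a[1]=4, slow++,fast++
slow=1 fast=2: a[fast]=5≠a[slow]=4 write a[2]=5, slow++,fast++
slow=2 fast=3: a[fast]=6≠a[slow]=5 write a[3]=6, slow++,fast++
slow=3 fast=4: a[fast]=6=a[slow] dup, fast++
slow=3 fast=5: a[fast]=7≠a[slow]=6 write a[4]=7, slow++,fast++
slow=4 fast=6: a[fast]=7=a[slow] dup, fast++
slow=4 fast=7: a[fast]=7=a[slow] dup, fast++
slow=4 fast=8: a[fast]=8≠a[slow]=7 write a[5]=8, slow++,fast++
slow=5 fast=9: a[fast]=9≠a[slow]=8 write a[6]=9, slow++,fast++
slow=6 fast=10: a[fast]=10≠a[slow]=9 write a[7]=10, slow++,fast++
slow=7 fast=11: a[fast]=11≠a[slow]=10 write a[8]=11, slow++,fast++
slow=8 fast=12: a[fast]=13≠a[slow]=11 write a[9]=13, slow++,fast++

slow=9, fast=13, prefix=[2, 4, 5, 6, 7, 8, 9, 10, 11, 13]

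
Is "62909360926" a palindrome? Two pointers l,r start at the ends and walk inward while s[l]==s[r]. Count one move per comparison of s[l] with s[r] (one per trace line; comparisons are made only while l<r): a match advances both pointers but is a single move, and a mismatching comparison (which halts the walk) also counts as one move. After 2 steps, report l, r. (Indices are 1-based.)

l=3, r=9

[1,11] '6'=='6' → l++,r--
[2,10] '2'=='2' → l++,r--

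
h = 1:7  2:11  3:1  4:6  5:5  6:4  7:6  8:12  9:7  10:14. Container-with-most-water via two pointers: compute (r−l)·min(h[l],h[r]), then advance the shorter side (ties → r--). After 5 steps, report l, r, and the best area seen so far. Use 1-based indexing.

l=6, r=10, best area=88

l=1 r=10: min(7,14)*9=63 best=63 *, l++
l=2 r=10: min(11,14)*8=88 best=88 *, l++
l=3 r=10: min(1,14)*7=7 best=88, l++
l=4 r=10: min(6,14)*6=36 best=88, l++
l=5 r=10: min(5,14)*5=25 best=88, l++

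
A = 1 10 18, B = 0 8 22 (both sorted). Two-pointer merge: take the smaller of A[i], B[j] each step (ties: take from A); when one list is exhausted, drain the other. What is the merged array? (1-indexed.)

[0, 1, 8, 10, 18, 22]

i=1 j=1: A[i]=1>B[j]=0 take 0, j++
i=1 j=2: A[i]=1<=B[j]=8 take 1, i++
i=2 j=2: A[i]=10>B[j]=8 take 8, j++
i=2 j=3: A[i]=10<=B[j]=22 take 10, i++
i=3 j=3: A[i]=18<=B[j]=22 take 18, i++
i=4 j=3: A done, take B[j]=22, j++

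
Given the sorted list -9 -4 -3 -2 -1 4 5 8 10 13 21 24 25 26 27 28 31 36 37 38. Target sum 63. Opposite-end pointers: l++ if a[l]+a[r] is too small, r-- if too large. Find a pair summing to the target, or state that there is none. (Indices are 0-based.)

[0,19] -9+38=29 <63 → l++
[1,19] -4+38=34 <63 → l++
[2,19] -3+38=35 <63 → l++
[3,19] -2+38=36 <63 → l++
[4,19] -1+38=37 <63 → l++
[5,19] 4+38=42 <63 → l++
[6,19] 5+38=43 <63 → l++
[7,19] 8+38=46 <63 → l++
[8,19] 10+38=48 <63 → l++
[9,19] 13+38=51 <63 → l++
[10,19] 21+38=59 <63 → l++
[11,19] 24+38=62 <63 → l++
[12,19] 25+38=63 → found

(25, 38)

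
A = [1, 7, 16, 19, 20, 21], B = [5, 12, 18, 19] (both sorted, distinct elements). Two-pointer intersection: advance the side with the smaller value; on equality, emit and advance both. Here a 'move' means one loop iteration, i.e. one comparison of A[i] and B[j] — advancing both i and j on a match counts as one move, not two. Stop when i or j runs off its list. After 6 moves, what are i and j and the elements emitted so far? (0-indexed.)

[i=0,j=0] 1<5 → i++
[i=1,j=0] 7>5 → j++
[i=1,j=1] 7<12 → i++
[i=2,j=1] 16>12 → j++
[i=2,j=2] 16<18 → i++
[i=3,j=2] 19>18 → j++

i=3, j=3, emitted=[]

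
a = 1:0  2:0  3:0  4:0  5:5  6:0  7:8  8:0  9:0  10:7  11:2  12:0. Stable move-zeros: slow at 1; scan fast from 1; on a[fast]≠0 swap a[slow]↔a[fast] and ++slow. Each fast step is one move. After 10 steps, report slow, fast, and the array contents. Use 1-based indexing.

slow=4, fast=11, a=[5, 8, 7, 0, 0, 0, 0, 0, 0, 0, 2, 0]

slow=1 fast=1: a[fast]=0, fast++
slow=1 fast=2: a[fast]=0, fast++
slow=1 fast=3: a[fast]=0, fast++
slow=1 fast=4: a[fast]=0, fast++
slow=1 fast=5: a[fast]=5≠0 swap→a[1]=5, slow++,fast++
slow=2 fast=6: a[fast]=0, fast++
slow=2 fast=7: a[fast]=8≠0 swap→a[2]=8, slow++,fast++
slow=3 fast=8: a[fast]=0, fast++
slow=3 fast=9: a[fast]=0, fast++
slow=3 fast=10: a[fast]=7≠0 swap→a[3]=7, slow++,fast++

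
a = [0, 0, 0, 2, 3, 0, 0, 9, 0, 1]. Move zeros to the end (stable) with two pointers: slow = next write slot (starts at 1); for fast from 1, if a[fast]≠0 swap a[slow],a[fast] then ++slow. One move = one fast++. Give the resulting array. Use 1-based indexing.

[2, 3, 9, 1, 0, 0, 0, 0, 0, 0]

slow=1 fast=1: a[fast]=0, fast++
slow=1 fast=2: a[fast]=0, fast++
slow=1 fast=3: a[fast]=0, fast++
slow=1 fast=4: a[fast]=2≠0 swap→a[1]=2, slow++,fast++
slow=2 fast=5: a[fast]=3≠0 swap→a[2]=3, slow++,fast++
slow=3 fast=6: a[fast]=0, fast++
slow=3 fast=7: a[fast]=0, fast++
slow=3 fast=8: a[fast]=9≠0 swap→a[3]=9, slow++,fast++
slow=4 fast=9: a[fast]=0, fast++
slow=4 fast=10: a[fast]=1≠0 swap→a[4]=1, slow++,fast++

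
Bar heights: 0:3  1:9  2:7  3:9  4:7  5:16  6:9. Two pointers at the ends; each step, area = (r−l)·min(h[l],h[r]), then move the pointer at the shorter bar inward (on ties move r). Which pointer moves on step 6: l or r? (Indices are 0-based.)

[0,6] min(3,9)*6=18 best=18 * → l++
[1,6] min(9,9)*5=45 best=45 * → r--
[1,5] min(9,16)*4=36 best=45 → l++
[2,5] min(7,16)*3=21 best=45 → l++
[3,5] min(9,16)*2=18 best=45 → l++
[4,5] min(7,16)*1=7 best=45 → l++

l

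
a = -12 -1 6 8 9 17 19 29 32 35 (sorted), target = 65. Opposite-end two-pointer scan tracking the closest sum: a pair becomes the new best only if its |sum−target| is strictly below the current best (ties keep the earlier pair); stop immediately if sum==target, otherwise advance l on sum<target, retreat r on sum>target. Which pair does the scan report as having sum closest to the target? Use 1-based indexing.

l=1 r=10: -12+35=23 d=42 *, l++
l=2 r=10: -1+35=34 d=31 *, l++
l=3 r=10: 6+35=41 d=24 *, l++
l=4 r=10: 8+35=43 d=22 *, l++
l=5 r=10: 9+35=44 d=21 *, l++
l=6 r=10: 17+35=52 d=13 *, l++
l=7 r=10: 19+35=54 d=11 *, l++
l=8 r=10: 29+35=64 d=1 *, l++
l=9 r=10: 32+35=67 d=2, r--

pair (29, 35) with sum 64 (|Δ|=1)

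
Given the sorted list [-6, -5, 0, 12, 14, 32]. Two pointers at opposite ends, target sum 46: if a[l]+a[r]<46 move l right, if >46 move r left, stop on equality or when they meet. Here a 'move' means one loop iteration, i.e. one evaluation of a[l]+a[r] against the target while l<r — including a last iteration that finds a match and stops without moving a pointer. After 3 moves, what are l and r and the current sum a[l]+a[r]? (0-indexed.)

l=3, r=5, sum=44

l=0 r=5: -6+32=26 <46, l++
l=1 r=5: -5+32=27 <46, l++
l=2 r=5: 0+32=32 <46, l++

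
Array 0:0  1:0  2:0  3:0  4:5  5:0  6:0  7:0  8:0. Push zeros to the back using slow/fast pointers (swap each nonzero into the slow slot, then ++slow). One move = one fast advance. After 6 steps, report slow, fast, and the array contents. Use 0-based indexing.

slow=1, fast=6, a=[5, 0, 0, 0, 0, 0, 0, 0, 0]

(s=0,f=0) a[fast]=0 → fast++
(s=0,f=1) a[fast]=0 → fast++
(s=0,f=2) a[fast]=0 → fast++
(s=0,f=3) a[fast]=0 → fast++
(s=0,f=4) a[fast]=5≠0 swap→a[0]=5 → slow++,fast++
(s=1,f=5) a[fast]=0 → fast++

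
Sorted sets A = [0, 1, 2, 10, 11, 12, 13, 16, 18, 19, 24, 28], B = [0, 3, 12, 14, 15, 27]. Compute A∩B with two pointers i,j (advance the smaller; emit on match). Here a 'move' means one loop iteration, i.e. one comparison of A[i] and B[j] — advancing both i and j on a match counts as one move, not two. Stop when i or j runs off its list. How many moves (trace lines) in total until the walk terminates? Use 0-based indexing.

[i=0,j=0] 0==0 emit → i++,j++
[i=1,j=1] 1<3 → i++
[i=2,j=1] 2<3 → i++
[i=3,j=1] 10>3 → j++
[i=3,j=2] 10<12 → i++
[i=4,j=2] 11<12 → i++
[i=5,j=2] 12==12 emit → i++,j++
[i=6,j=3] 13<14 → i++
[i=7,j=3] 16>14 → j++
[i=7,j=4] 16>15 → j++
[i=7,j=5] 16<27 → i++
[i=8,j=5] 18<27 → i++
[i=9,j=5] 19<27 → i++
[i=10,j=5] 24<27 → i++
[i=11,j=5] 28>27 → j++

15 moves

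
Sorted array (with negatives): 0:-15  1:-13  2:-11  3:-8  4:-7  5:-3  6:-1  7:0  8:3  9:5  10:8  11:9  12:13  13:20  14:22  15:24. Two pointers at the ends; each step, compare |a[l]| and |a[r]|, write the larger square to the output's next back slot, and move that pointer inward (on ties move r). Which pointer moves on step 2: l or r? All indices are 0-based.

r

l=0 r=15: |-15|<=|24| out[15]=576, r--
l=0 r=14: |-15|<=|22| out[14]=484, r--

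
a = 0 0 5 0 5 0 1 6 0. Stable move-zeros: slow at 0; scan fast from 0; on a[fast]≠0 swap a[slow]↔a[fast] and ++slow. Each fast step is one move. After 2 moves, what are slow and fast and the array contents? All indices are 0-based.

slow=0, fast=2, a=[0, 0, 5, 0, 5, 0, 1, 6, 0]

slow=0 fast=0: a[fast]=0, fast++
slow=0 fast=1: a[fast]=0, fast++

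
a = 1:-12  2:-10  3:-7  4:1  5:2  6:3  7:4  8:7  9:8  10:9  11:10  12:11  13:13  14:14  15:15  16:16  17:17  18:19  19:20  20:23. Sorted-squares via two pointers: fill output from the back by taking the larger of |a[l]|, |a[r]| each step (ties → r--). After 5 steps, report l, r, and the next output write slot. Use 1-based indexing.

[1,20] |-12|<=|23| out[20]=529 → r--
[1,19] |-12|<=|20| out[19]=400 → r--
[1,18] |-12|<=|19| out[18]=361 → r--
[1,17] |-12|<=|17| out[17]=289 → r--
[1,16] |-12|<=|16| out[16]=256 → r--

l=1, r=15, next write slot=15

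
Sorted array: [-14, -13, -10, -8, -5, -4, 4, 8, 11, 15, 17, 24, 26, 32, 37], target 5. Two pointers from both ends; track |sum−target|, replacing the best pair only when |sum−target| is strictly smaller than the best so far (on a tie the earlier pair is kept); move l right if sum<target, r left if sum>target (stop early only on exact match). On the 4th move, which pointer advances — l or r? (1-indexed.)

l=1 r=15: -14+37=23 d=18 *, r--
l=1 r=14: -14+32=18 d=13 *, r--
l=1 r=13: -14+26=12 d=7 *, r--
l=1 r=12: -14+24=10 d=5 *, r--

r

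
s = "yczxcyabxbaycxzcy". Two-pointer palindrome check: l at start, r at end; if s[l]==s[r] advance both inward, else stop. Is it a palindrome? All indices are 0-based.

palindrome

l=0 r=16: 'y'=='y', l++,r--
l=1 r=15: 'c'=='c', l++,r--
l=2 r=14: 'z'=='z', l++,r--
l=3 r=13: 'x'=='x', l++,r--
l=4 r=12: 'c'=='c', l++,r--
l=5 r=11: 'y'=='y', l++,r--
l=6 r=10: 'a'=='a', l++,r--
l=7 r=9: 'b'=='b', l++,r--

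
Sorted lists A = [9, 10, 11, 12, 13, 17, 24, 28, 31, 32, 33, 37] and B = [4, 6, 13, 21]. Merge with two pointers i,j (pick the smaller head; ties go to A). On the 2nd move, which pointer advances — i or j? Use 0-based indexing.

j

[i=0,j=0] A[i]=9>B[j]=4 take 4 → j++
[i=0,j=1] A[i]=9>B[j]=6 take 6 → j++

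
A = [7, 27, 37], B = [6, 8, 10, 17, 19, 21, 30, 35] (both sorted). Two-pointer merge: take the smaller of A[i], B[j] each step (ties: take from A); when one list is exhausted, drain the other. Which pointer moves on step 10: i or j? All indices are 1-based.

i=1 j=1: A[i]=7>B[j]=6 take 6, j++
i=1 j=2: A[i]=7<=B[j]=8 take 7, i++
i=2 j=2: A[i]=27>B[j]=8 take 8, j++
i=2 j=3: A[i]=27>B[j]=10 take 10, j++
i=2 j=4: A[i]=27>B[j]=17 take 17, j++
i=2 j=5: A[i]=27>B[j]=19 take 19, j++
i=2 j=6: A[i]=27>B[j]=21 take 21, j++
i=2 j=7: A[i]=27<=B[j]=30 take 27, i++
i=3 j=7: A[i]=37>B[j]=30 take 30, j++
i=3 j=8: A[i]=37>B[j]=35 take 35, j++

j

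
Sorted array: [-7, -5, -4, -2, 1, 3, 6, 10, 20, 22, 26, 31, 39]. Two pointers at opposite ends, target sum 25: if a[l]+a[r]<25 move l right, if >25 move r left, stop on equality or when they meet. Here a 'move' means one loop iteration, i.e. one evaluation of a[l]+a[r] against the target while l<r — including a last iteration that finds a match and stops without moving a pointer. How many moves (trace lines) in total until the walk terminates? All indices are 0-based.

[0,12] -7+39=32 >25 → r--
[0,11] -7+31=24 <25 → l++
[1,11] -5+31=26 >25 → r--
[1,10] -5+26=21 <25 → l++
[2,10] -4+26=22 <25 → l++
[3,10] -2+26=24 <25 → l++
[4,10] 1+26=27 >25 → r--
[4,9] 1+22=23 <25 → l++
[5,9] 3+22=25 → found

9 moves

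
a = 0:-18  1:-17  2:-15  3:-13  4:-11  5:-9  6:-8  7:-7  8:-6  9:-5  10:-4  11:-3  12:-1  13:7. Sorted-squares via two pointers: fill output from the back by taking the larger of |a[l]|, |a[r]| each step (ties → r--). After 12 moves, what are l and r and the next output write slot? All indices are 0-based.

l=0 r=13: |-18|>|7| out[13]=324, l++
l=1 r=13: |-17|>|7| out[12]=289, l++
l=2 r=13: |-15|>|7| out[11]=225, l++
l=3 r=13: |-13|>|7| out[10]=169, l++
l=4 r=13: |-11|>|7| out[9]=121, l++
l=5 r=13: |-9|>|7| out[8]=81, l++
l=6 r=13: |-8|>|7| out[7]=64, l++
l=7 r=13: |-7|<=|7| out[6]=49, r--
l=7 r=12: |-7|>|-1| out[5]=49, l++
l=8 r=12: |-6|>|-1| out[4]=36, l++
l=9 r=12: |-5|>|-1| out[3]=25, l++
l=10 r=12: |-4|>|-1| out[2]=16, l++

l=11, r=12, next write slot=1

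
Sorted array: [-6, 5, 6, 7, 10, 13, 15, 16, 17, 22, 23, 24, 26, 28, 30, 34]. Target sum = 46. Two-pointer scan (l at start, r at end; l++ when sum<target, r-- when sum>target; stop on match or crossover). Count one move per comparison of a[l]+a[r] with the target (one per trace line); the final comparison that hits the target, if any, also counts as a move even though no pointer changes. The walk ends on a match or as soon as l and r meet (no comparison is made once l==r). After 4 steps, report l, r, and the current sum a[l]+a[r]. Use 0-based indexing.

l=4, r=15, sum=44

[0,15] -6+34=28 <46 → l++
[1,15] 5+34=39 <46 → l++
[2,15] 6+34=40 <46 → l++
[3,15] 7+34=41 <46 → l++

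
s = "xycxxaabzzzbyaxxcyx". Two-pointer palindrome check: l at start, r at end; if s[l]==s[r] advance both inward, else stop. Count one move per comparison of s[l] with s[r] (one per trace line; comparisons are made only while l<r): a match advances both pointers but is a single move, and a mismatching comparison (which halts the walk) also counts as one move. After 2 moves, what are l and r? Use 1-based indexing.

l=3, r=17

[1,19] 'x'=='x' → l++,r--
[2,18] 'y'=='y' → l++,r--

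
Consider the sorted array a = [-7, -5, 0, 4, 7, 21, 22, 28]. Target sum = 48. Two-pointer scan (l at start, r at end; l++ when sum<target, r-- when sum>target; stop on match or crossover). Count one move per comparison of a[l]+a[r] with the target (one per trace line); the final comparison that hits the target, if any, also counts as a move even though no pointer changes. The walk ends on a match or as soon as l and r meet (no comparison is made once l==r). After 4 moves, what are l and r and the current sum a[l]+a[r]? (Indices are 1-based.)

l=1 r=8: -7+28=21 <48, l++
l=2 r=8: -5+28=23 <48, l++
l=3 r=8: 0+28=28 <48, l++
l=4 r=8: 4+28=32 <48, l++

l=5, r=8, sum=35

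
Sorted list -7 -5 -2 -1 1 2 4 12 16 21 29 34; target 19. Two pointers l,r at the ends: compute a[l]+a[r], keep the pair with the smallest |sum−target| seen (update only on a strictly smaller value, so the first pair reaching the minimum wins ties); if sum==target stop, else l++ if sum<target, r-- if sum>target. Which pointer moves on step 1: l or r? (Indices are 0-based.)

r

l=0 r=11: -7+34=27 d=8 *, r--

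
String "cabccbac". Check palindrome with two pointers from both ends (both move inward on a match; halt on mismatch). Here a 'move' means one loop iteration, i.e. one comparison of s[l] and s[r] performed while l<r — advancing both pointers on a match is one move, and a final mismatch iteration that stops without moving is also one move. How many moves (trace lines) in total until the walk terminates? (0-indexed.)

4 moves

[0,7] 'c'=='c' → l++,r--
[1,6] 'a'=='a' → l++,r--
[2,5] 'b'=='b' → l++,r--
[3,4] 'c'=='c' → l++,r--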